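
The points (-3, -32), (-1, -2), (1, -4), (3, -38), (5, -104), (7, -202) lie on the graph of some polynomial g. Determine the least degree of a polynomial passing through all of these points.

Forward differences of the values at t = -3, -1, 1, 3, 5, 7:
  g  : -32  -2  -4  -38  -104  -202
  Δ  : 30  -2  -34  -66  -98
  Δ^2: -32  -32  -32  -32
  Δ^3: 0  0  0
  Δ^4: 0  0
  Δ^5: 0
The second differences are constant (-32) and nonzero, while all higher differences vanish, so the minimal degree is 2.

2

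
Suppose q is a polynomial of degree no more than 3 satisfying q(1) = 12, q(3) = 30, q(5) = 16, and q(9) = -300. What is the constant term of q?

Write q(u) = au^3 + bu^2 + cu + d. Substituting each data point gives a linear system:
  a + b + c + d = 12
  27a + 9b + 3c + d = 30
  125a + 25b + 5c + d = 16
  729a + 81b + 9c + d = -300
Solving the system yields a = -1, b = 5, c = 2, d = 6.
So q(u) = -u³ + 5u² + 2u + 6.
The constant term is 6.

6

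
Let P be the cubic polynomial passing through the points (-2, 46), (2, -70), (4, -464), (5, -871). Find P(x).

Using the Lagrange interpolation formula with nodes -2, 2, 4, 5:
  L_0(x) = (x - 2)(x - 4)(x - 5) / -168
  L_1(x) = (x + 2)(x - 4)(x - 5) / 24
  L_2(x) = (x + 2)(x - 2)(x - 5) / -12
  L_3(x) = (x + 2)(x - 2)(x - 4) / 21
Then P(x) = 46·L_0(x) - 70·L_1(x) - 464·L_2(x) - 871·L_3(x).
Expanding and collecting terms gives P(x) = -6x³ - 4x² - 5x + 4.
Check: P(5) = -871. ✓

P(x) = -6x^3 - 4x^2 - 5x + 4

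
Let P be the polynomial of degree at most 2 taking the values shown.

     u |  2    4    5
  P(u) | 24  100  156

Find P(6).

224

Using the Lagrange interpolation formula with nodes 2, 4, 5:
  L_0(u) = (u - 4)(u - 5) / 6
  L_1(u) = (u - 2)(u - 5) / -2
  L_2(u) = (u - 2)(u - 4) / 3
Then P(u) = 24·L_0(u) + 100·L_1(u) + 156·L_2(u).
Expanding and collecting terms gives P(u) = 6u^2 + 2u - 4.
Evaluating at u = 6: P(6) = 224.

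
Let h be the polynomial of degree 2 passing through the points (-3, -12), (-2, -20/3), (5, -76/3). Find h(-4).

Using the Lagrange interpolation formula with nodes -3, -2, 5:
  L_0(u) = (u + 2)(u - 5) / 8
  L_1(u) = (u + 3)(u - 5) / -7
  L_2(u) = (u + 3)(u + 2) / 56
Then h(u) = -12·L_0(u) - 20/3·L_1(u) - 76/3·L_2(u).
Expanding and collecting terms gives h(u) = -u^2 + (1/3)u - 2.
Evaluating at u = -4: h(-4) = -58/3.

-58/3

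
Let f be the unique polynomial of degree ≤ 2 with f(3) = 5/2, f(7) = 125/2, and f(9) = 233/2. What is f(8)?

Using the Lagrange interpolation formula with nodes 3, 7, 9:
  L_0(x) = (x - 7)(x - 9) / 24
  L_1(x) = (x - 3)(x - 9) / -8
  L_2(x) = (x - 3)(x - 7) / 12
Then f(x) = 5/2·L_0(x) + 125/2·L_1(x) + 233/2·L_2(x).
Expanding and collecting terms gives f(x) = 2x² - 5x - 1/2.
Evaluating at x = 8: f(8) = 175/2.

175/2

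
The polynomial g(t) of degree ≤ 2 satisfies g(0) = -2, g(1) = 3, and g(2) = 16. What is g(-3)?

31

Write g(t) = at^2 + bt + c. Substituting each data point gives a linear system:
  c = -2
  a + b + c = 3
  4a + 2b + c = 16
Solving the system yields a = 4, b = 1, c = -2.
So g(t) = 4t² + t - 2.
Then g(-3) = 31.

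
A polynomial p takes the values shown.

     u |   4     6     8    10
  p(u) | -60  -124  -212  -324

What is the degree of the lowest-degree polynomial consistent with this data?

Forward differences of the values at u = 4, 6, 8, 10:
  p  : -60  -124  -212  -324
  Δ  : -64  -88  -112
  Δ^2: -24  -24
  Δ^3: 0
The second differences are constant (-24) and nonzero, while all higher differences vanish, so the minimal degree is 2.

2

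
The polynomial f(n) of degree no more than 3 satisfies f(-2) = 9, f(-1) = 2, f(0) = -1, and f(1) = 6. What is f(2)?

Write f(n) = an^3 + bn^2 + cn + d. Substituting each data point gives a linear system:
  -8a + 4b - 2c + d = 9
  -a + b - c + d = 2
  d = -1
  a + b + c + d = 6
Solving the system yields a = 1, b = 5, c = 1, d = -1.
So f(n) = n^3 + 5n^2 + n - 1.
Then f(2) = 29.

29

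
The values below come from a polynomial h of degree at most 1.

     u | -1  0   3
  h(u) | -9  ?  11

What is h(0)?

-4

The 2 known points determine the degree-1 polynomial uniquely.
Write h(u) = au + b. Substituting each data point gives a linear system:
  -a + b = -9
  3a + b = 11
Solving the system yields a = 5, b = -4.
So h(u) = 5u - 4.
Then h(0) = -4.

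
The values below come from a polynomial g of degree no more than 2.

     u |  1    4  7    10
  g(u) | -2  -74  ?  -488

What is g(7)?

On equispaced nodes a degree-2 polynomial has vanishing third forward difference, so
  - g(1) + 3·g(4) - 3·g(7) + g(10) = 0.
Substituting the known values and solving for g(7):
  -3·g(7) = 708
  g(7) = -236.

-236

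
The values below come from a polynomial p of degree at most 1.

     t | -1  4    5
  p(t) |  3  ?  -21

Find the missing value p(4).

-17

The 2 known points determine the degree-1 polynomial uniquely.
Write p(t) = at + b. Substituting each data point gives a linear system:
  -a + b = 3
  5a + b = -21
Solving the system yields a = -4, b = -1.
So p(t) = -4t - 1.
Then p(4) = -17.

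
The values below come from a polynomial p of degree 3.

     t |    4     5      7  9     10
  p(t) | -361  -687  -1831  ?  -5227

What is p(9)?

-3831

The 4 known points determine the degree-3 polynomial uniquely.
Write p(t) = at^3 + bt^2 + ct + d. Substituting each data point gives a linear system:
  64a + 16b + 4c + d = -361
  125a + 25b + 5c + d = -687
  343a + 49b + 7c + d = -1831
  1000a + 100b + 10c + d = -5227
Solving the system yields a = -5, b = -2, c = -3, d = 3.
So p(t) = -5t^3 - 2t^2 - 3t + 3.
Then p(9) = -3831.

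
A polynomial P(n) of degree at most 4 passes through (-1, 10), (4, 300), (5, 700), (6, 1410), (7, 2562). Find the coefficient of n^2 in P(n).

Write P(n) = an^4 + bn^3 + cn^2 + dn + e. Substituting each data point gives a linear system:
  a - b + c - d + e = 10
  256a + 64b + 16c + 4d + e = 300
  625a + 125b + 25c + 5d + e = 700
  1296a + 216b + 36c + 6d + e = 1410
  2401a + 343b + 49c + 7d + e = 2562
Solving the system yields a = 1, b = 0, c = 4, d = -5, e = 0.
So P(n) = n^4 + 4n^2 - 5n.
The coefficient of n^2 is 4.

4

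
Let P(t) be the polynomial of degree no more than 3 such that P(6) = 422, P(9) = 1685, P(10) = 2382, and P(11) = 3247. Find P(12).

4298

Using the Lagrange interpolation formula with nodes 6, 9, 10, 11:
  L_0(t) = (t - 9)(t - 10)(t - 11) / -60
  L_1(t) = (t - 6)(t - 10)(t - 11) / 6
  L_2(t) = (t - 6)(t - 9)(t - 11) / -4
  L_3(t) = (t - 6)(t - 9)(t - 10) / 10
Then P(t) = 422·L_0(t) + 1685·L_1(t) + 2382·L_2(t) + 3247·L_3(t).
Expanding and collecting terms gives P(t) = 3t^3 - 6t^2 - 2t + 2.
Evaluating at t = 12: P(12) = 4298.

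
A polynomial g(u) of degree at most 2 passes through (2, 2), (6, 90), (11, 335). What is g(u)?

Write g(u) = au^2 + bu + c. Substituting each data point gives a linear system:
  4a + 2b + c = 2
  36a + 6b + c = 90
  121a + 11b + c = 335
Solving the system yields a = 3, b = -2, c = -6.
So g(u) = 3u² - 2u - 6.
Check: g(11) = 335. ✓

g(u) = 3u^2 - 2u - 6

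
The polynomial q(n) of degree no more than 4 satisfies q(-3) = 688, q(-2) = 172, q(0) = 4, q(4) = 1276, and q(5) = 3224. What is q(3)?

382

Using the Lagrange interpolation formula with nodes -3, -2, 0, 4, 5:
  L_0(n) = (n + 2)n(n - 4)(n - 5) / 168
  L_1(n) = (n + 3)n(n - 4)(n - 5) / -84
  L_2(n) = (n + 3)(n + 2)(n - 4)(n - 5) / 120
  L_3(n) = (n + 3)(n + 2)n(n - 5) / -168
  L_4(n) = (n + 3)(n + 2)n(n - 4) / 280
Then q(n) = 688·L_0(n) + 172·L_1(n) + 4·L_2(n) + 1276·L_3(n) + 3224·L_4(n).
Expanding and collecting terms gives q(n) = 6n⁴ - 5n³ + 5n² - 6n + 4.
Evaluating at n = 3: q(3) = 382.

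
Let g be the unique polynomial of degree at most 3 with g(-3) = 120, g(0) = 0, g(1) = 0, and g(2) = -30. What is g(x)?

g(x) = -5x^3 + 5x

Write g(x) = ax^3 + bx^2 + cx + d. Substituting each data point gives a linear system:
  -27a + 9b - 3c + d = 120
  d = 0
  a + b + c + d = 0
  8a + 4b + 2c + d = -30
Solving the system yields a = -5, b = 0, c = 5, d = 0.
So g(x) = -5x^3 + 5x.
Check: g(0) = 0. ✓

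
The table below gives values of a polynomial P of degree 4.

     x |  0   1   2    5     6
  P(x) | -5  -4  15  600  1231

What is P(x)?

P(x) = x^4 - x^3 + 5x^2 - 4x - 5

Write P(x) = ax^4 + bx^3 + cx^2 + dx + e. Substituting each data point gives a linear system:
  e = -5
  a + b + c + d + e = -4
  16a + 8b + 4c + 2d + e = 15
  625a + 125b + 25c + 5d + e = 600
  1296a + 216b + 36c + 6d + e = 1231
Solving the system yields a = 1, b = -1, c = 5, d = -4, e = -5.
So P(x) = x⁴ - x³ + 5x² - 4x - 5.
Check: P(6) = 1231. ✓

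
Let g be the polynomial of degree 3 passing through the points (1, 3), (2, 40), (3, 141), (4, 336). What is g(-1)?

1

Write g(s) = as^3 + bs^2 + cs + d. Substituting each data point gives a linear system:
  a + b + c + d = 3
  8a + 4b + 2c + d = 40
  27a + 9b + 3c + d = 141
  64a + 16b + 4c + d = 336
Solving the system yields a = 5, b = 2, c = -4, d = 0.
So g(s) = 5s^3 + 2s^2 - 4s.
Then g(-1) = 1.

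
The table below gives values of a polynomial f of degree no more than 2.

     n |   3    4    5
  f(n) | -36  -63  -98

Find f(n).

f(n) = -4n^2 + n - 3

Write f(n) = an^2 + bn + c. Substituting each data point gives a linear system:
  9a + 3b + c = -36
  16a + 4b + c = -63
  25a + 5b + c = -98
Solving the system yields a = -4, b = 1, c = -3.
So f(n) = -4n^2 + n - 3.
Check: f(3) = -36. ✓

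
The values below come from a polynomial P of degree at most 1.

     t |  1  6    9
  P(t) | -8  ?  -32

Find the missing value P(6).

The 2 known points determine the degree-1 polynomial uniquely.
Write P(t) = at + b. Substituting each data point gives a linear system:
  a + b = -8
  9a + b = -32
Solving the system yields a = -3, b = -5.
So P(t) = -3t - 5.
Then P(6) = -23.

-23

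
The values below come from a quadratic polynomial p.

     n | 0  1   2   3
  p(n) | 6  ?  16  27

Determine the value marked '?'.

On equispaced nodes a degree-2 polynomial has vanishing third forward difference, so
  - p(0) + 3·p(1) - 3·p(2) + p(3) = 0.
Substituting the known values and solving for p(1):
  3·p(1) = 27
  p(1) = 9.

9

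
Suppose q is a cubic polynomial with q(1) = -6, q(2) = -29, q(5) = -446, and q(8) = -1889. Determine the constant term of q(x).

Write q(x) = ax^3 + bx^2 + cx + d. Substituting each data point gives a linear system:
  a + b + c + d = -6
  8a + 4b + 2c + d = -29
  125a + 25b + 5c + d = -446
  512a + 64b + 8c + d = -1889
Solving the system yields a = -4, b = 3, c = -4, d = -1.
So q(x) = -4x^3 + 3x^2 - 4x - 1.
The constant term is -1.

-1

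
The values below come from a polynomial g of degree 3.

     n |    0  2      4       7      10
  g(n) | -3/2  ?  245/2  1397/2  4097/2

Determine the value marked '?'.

The 4 known points determine the degree-3 polynomial uniquely.
Write g(n) = an^3 + bn^2 + cn + d. Substituting each data point gives a linear system:
  d = -3/2
  64a + 16b + 4c + d = 245/2
  343a + 49b + 7c + d = 1397/2
  1000a + 100b + 10c + d = 4097/2
Solving the system yields a = 2, b = 1, c = -5, d = -3/2.
So g(n) = 2n^3 + n^2 - 5n - 3/2.
Then g(2) = 17/2.

17/2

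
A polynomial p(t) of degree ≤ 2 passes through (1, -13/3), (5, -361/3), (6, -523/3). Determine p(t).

p(t) = -5t^2 + t - 1/3

Write p(t) = at^2 + bt + c. Substituting each data point gives a linear system:
  a + b + c = -13/3
  25a + 5b + c = -361/3
  36a + 6b + c = -523/3
Solving the system yields a = -5, b = 1, c = -1/3.
So p(t) = -5t² + t - 1/3.
Check: p(6) = -523/3. ✓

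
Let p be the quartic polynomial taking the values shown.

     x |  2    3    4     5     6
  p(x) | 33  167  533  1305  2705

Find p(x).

p(x) = 2x^4 + x^3 - 3x^2 + 5

Using the Lagrange interpolation formula with nodes 2, 3, 4, 5, 6:
  L_0(x) = (x - 3)(x - 4)(x - 5)(x - 6) / 24
  L_1(x) = (x - 2)(x - 4)(x - 5)(x - 6) / -6
  L_2(x) = (x - 2)(x - 3)(x - 5)(x - 6) / 4
  L_3(x) = (x - 2)(x - 3)(x - 4)(x - 6) / -6
  L_4(x) = (x - 2)(x - 3)(x - 4)(x - 5) / 24
Then p(x) = 33·L_0(x) + 167·L_1(x) + 533·L_2(x) + 1305·L_3(x) + 2705·L_4(x).
Expanding and collecting terms gives p(x) = 2x⁴ + x³ - 3x² + 5.
Check: p(4) = 533. ✓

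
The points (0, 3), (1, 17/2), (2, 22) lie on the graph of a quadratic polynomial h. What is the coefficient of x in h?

3/2

Write h(x) = ax^2 + bx + c. Substituting each data point gives a linear system:
  c = 3
  a + b + c = 17/2
  4a + 2b + c = 22
Solving the system yields a = 4, b = 3/2, c = 3.
So h(x) = 4x² + (3/2)x + 3.
The coefficient of x is 3/2.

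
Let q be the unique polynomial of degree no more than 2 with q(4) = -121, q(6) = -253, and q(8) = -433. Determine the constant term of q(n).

-1

Write q(n) = an^2 + bn + c. Substituting each data point gives a linear system:
  16a + 4b + c = -121
  36a + 6b + c = -253
  64a + 8b + c = -433
Solving the system yields a = -6, b = -6, c = -1.
So q(n) = -6n² - 6n - 1.
The constant term is -1.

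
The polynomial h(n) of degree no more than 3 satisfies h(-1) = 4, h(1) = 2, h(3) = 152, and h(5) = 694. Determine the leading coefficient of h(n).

Write h(n) = an^3 + bn^2 + cn + d. Substituting each data point gives a linear system:
  -a + b - c + d = 4
  a + b + c + d = 2
  27a + 9b + 3c + d = 152
  125a + 25b + 5c + d = 694
Solving the system yields a = 5, b = 4, c = -6, d = -1.
So h(n) = 5n^3 + 4n^2 - 6n - 1.
The leading coefficient is 5.

5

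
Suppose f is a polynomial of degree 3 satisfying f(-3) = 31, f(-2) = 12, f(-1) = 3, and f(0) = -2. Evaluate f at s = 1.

-9

Using the Lagrange interpolation formula with nodes -3, -2, -1, 0:
  L_0(s) = (s + 2)(s + 1)s / -6
  L_1(s) = (s + 3)(s + 1)s / 2
  L_2(s) = (s + 3)(s + 2)s / -2
  L_3(s) = (s + 3)(s + 2)(s + 1) / 6
Then f(s) = 31·L_0(s) + 12·L_1(s) + 3·L_2(s) - 2·L_3(s).
Expanding and collecting terms gives f(s) = -s³ - s² - 5s - 2.
Evaluating at s = 1: f(1) = -9.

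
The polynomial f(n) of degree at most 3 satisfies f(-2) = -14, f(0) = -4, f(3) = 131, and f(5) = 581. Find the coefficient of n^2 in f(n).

Write f(n) = an^3 + bn^2 + cn + d. Substituting each data point gives a linear system:
  -8a + 4b - 2c + d = -14
  d = -4
  27a + 9b + 3c + d = 131
  125a + 25b + 5c + d = 581
Solving the system yields a = 4, b = 4, c = -3, d = -4.
So f(n) = 4n^3 + 4n^2 - 3n - 4.
The coefficient of n^2 is 4.

4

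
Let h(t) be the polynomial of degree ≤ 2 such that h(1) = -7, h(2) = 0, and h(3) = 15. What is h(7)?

Write h(t) = at^2 + bt + c. Substituting each data point gives a linear system:
  a + b + c = -7
  4a + 2b + c = 0
  9a + 3b + c = 15
Solving the system yields a = 4, b = -5, c = -6.
So h(t) = 4t^2 - 5t - 6.
Then h(7) = 155.

155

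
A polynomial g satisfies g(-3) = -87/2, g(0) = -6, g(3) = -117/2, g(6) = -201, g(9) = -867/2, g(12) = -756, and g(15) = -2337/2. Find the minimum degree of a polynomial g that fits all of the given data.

2

Forward differences of the values at t = -3, 0, 3, 6, 9, 12, 15:
  g  : -87/2  -6  -117/2  -201  -867/2  -756  -2337/2
  Δ  : 75/2  -105/2  -285/2  -465/2  -645/2  -825/2
  Δ^2: -90  -90  -90  -90  -90
  Δ^3: 0  0  0  0
  Δ^4: 0  0  0
  Δ^5: 0  0
  Δ^6: 0
The second differences are constant (-90) and nonzero, while all higher differences vanish, so the minimal degree is 2.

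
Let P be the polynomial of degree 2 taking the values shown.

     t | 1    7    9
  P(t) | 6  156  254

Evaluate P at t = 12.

Using the Lagrange interpolation formula with nodes 1, 7, 9:
  L_0(t) = (t - 7)(t - 9) / 48
  L_1(t) = (t - 1)(t - 9) / -12
  L_2(t) = (t - 1)(t - 7) / 16
Then P(t) = 6·L_0(t) + 156·L_1(t) + 254·L_2(t).
Expanding and collecting terms gives P(t) = 3t² + t + 2.
Evaluating at t = 12: P(12) = 446.

446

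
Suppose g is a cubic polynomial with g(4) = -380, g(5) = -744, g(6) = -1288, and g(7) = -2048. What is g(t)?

g(t) = -6t^3 + 2t - 4

Write g(t) = at^3 + bt^2 + ct + d. Substituting each data point gives a linear system:
  64a + 16b + 4c + d = -380
  125a + 25b + 5c + d = -744
  216a + 36b + 6c + d = -1288
  343a + 49b + 7c + d = -2048
Solving the system yields a = -6, b = 0, c = 2, d = -4.
So g(t) = -6t³ + 2t - 4.
Check: g(6) = -1288. ✓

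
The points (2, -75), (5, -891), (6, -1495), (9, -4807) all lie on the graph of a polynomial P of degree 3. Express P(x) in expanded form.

Write P(x) = ax^3 + bx^2 + cx + d. Substituting each data point gives a linear system:
  8a + 4b + 2c + d = -75
  125a + 25b + 5c + d = -891
  216a + 36b + 6c + d = -1495
  729a + 81b + 9c + d = -4807
Solving the system yields a = -6, b = -5, c = -3, d = -1.
So P(x) = -6x^3 - 5x^2 - 3x - 1.
Check: P(2) = -75. ✓

P(x) = -6x^3 - 5x^2 - 3x - 1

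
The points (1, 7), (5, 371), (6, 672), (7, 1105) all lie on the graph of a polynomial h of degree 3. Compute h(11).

Write h(n) = an^3 + bn^2 + cn + d. Substituting each data point gives a linear system:
  a + b + c + d = 7
  125a + 25b + 5c + d = 371
  216a + 36b + 6c + d = 672
  343a + 49b + 7c + d = 1105
Solving the system yields a = 4, b = -6, c = 3, d = 6.
So h(n) = 4n^3 - 6n^2 + 3n + 6.
Then h(11) = 4637.

4637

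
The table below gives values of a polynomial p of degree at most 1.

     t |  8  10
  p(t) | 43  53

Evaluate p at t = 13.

68

Using the Lagrange interpolation formula with nodes 8, 10:
  L_0(t) = (t - 10) / -2
  L_1(t) = (t - 8) / 2
Then p(t) = 43·L_0(t) + 53·L_1(t).
Expanding and collecting terms gives p(t) = 5t + 3.
Evaluating at t = 13: p(13) = 68.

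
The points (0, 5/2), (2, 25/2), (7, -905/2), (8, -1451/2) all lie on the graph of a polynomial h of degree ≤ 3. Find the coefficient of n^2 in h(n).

Write h(n) = an^3 + bn^2 + cn + d. Substituting each data point gives a linear system:
  d = 5/2
  8a + 4b + 2c + d = 25/2
  343a + 49b + 7c + d = -905/2
  512a + 64b + 8c + d = -1451/2
Solving the system yields a = -2, b = 4, c = 5, d = 5/2.
So h(n) = -2n³ + 4n² + 5n + 5/2.
The coefficient of n^2 is 4.

4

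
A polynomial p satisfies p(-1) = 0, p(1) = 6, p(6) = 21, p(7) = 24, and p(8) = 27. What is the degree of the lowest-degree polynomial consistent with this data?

1

Divided differences on the nodes -1, 1, 6, 7, 8:
  order 0: 0  6  21  24  27
  order 1: 3  3  3  3
  order 2: 0  0  0
  order 3: 0  0
  order 4: 0
The order-1 divided differences are all 3 (nonzero) and every higher order vanishes, so the data lies on a polynomial of degree exactly 1.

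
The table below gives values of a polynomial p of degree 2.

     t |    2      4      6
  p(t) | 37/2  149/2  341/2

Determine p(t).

Write p(t) = at^2 + bt + c. Substituting each data point gives a linear system:
  4a + 2b + c = 37/2
  16a + 4b + c = 149/2
  36a + 6b + c = 341/2
Solving the system yields a = 5, b = -2, c = 5/2.
So p(t) = 5t^2 - 2t + 5/2.
Check: p(4) = 149/2. ✓

p(t) = 5t^2 - 2t + 5/2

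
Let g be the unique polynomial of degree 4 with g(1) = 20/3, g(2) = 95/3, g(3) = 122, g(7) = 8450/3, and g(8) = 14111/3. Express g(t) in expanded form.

g(t) = t^4 + t^3 + (5/3)t^2 - 2t + 5

Write g(t) = at^4 + bt^3 + ct^2 + dt + e. Substituting each data point gives a linear system:
  a + b + c + d + e = 20/3
  16a + 8b + 4c + 2d + e = 95/3
  81a + 27b + 9c + 3d + e = 122
  2401a + 343b + 49c + 7d + e = 8450/3
  4096a + 512b + 64c + 8d + e = 14111/3
Solving the system yields a = 1, b = 1, c = 5/3, d = -2, e = 5.
So g(t) = t⁴ + t³ + (5/3)t² - 2t + 5.
Check: g(2) = 95/3. ✓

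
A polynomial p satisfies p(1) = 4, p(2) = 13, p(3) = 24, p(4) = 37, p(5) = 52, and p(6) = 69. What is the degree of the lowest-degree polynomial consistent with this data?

2

Forward differences of the values at s = 1, 2, 3, 4, 5, 6:
  p  : 4  13  24  37  52  69
  Δ  : 9  11  13  15  17
  Δ^2: 2  2  2  2
  Δ^3: 0  0  0
  Δ^4: 0  0
  Δ^5: 0
The second differences are constant (2) and nonzero, while all higher differences vanish, so the minimal degree is 2.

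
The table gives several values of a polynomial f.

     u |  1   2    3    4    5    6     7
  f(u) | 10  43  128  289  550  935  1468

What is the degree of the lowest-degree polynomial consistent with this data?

3

Forward differences of the values at u = 1, 2, 3, 4, 5, 6, 7:
  f  : 10  43  128  289  550  935  1468
  Δ  : 33  85  161  261  385  533
  Δ^2: 52  76  100  124  148
  Δ^3: 24  24  24  24
  Δ^4: 0  0  0
  Δ^5: 0  0
  Δ^6: 0
The third differences are constant (24) and nonzero, while all higher differences vanish, so the minimal degree is 3.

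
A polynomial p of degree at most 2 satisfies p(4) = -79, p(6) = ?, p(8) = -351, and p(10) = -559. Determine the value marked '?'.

The 3 known points determine the degree-2 polynomial uniquely.
Write p(n) = an^2 + bn + c. Substituting each data point gives a linear system:
  16a + 4b + c = -79
  64a + 8b + c = -351
  100a + 10b + c = -559
Solving the system yields a = -6, b = 4, c = 1.
So p(n) = -6n² + 4n + 1.
Then p(6) = -191.

-191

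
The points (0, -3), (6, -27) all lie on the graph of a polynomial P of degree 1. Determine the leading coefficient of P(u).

Write P(u) = au + b. Substituting each data point gives a linear system:
  b = -3
  6a + b = -27
Solving the system yields a = -4, b = -3.
So P(u) = -4u - 3.
The leading coefficient is -4.

-4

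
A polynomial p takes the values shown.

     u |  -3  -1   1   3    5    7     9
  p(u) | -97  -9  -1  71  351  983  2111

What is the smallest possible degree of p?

3

Forward differences of the values at u = -3, -1, 1, 3, 5, 7, 9:
  p  : -97  -9  -1  71  351  983  2111
  Δ  : 88  8  72  280  632  1128
  Δ^2: -80  64  208  352  496
  Δ^3: 144  144  144  144
  Δ^4: 0  0  0
  Δ^5: 0  0
  Δ^6: 0
The third differences are constant (144) and nonzero, while all higher differences vanish, so the minimal degree is 3.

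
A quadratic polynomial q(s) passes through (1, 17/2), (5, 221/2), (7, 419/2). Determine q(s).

q(s) = 4s^2 + (3/2)s + 3

Write q(s) = as^2 + bs + c. Substituting each data point gives a linear system:
  a + b + c = 17/2
  25a + 5b + c = 221/2
  49a + 7b + c = 419/2
Solving the system yields a = 4, b = 3/2, c = 3.
So q(s) = 4s^2 + (3/2)s + 3.
Check: q(5) = 221/2. ✓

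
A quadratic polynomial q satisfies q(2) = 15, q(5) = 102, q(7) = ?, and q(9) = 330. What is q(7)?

200

The 3 known points determine the degree-2 polynomial uniquely.
Write q(x) = ax^2 + bx + c. Substituting each data point gives a linear system:
  4a + 2b + c = 15
  25a + 5b + c = 102
  81a + 9b + c = 330
Solving the system yields a = 4, b = 1, c = -3.
So q(x) = 4x² + x - 3.
Then q(7) = 200.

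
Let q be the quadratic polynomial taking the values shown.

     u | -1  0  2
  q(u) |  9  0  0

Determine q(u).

q(u) = 3u^2 - 6u

Write q(u) = au^2 + bu + c. Substituting each data point gives a linear system:
  a - b + c = 9
  c = 0
  4a + 2b + c = 0
Solving the system yields a = 3, b = -6, c = 0.
So q(u) = 3u^2 - 6u.
Check: q(-1) = 9. ✓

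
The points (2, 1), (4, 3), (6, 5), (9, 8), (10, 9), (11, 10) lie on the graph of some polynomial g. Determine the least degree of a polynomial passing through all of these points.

Divided differences on the nodes 2, 4, 6, 9, 10, 11:
  order 0: 1  3  5  8  9  10
  order 1: 1  1  1  1  1
  order 2: 0  0  0  0
  order 3: 0  0  0
  order 4: 0  0
  order 5: 0
The order-1 divided differences are all 1 (nonzero) and every higher order vanishes, so the data lies on a polynomial of degree exactly 1.

1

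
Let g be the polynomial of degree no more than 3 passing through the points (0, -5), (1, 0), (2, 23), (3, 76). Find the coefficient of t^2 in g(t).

Write g(t) = at^3 + bt^2 + ct + d. Substituting each data point gives a linear system:
  d = -5
  a + b + c + d = 0
  8a + 4b + 2c + d = 23
  27a + 9b + 3c + d = 76
Solving the system yields a = 2, b = 3, c = 0, d = -5.
So g(t) = 2t^3 + 3t^2 - 5.
The coefficient of t^2 is 3.

3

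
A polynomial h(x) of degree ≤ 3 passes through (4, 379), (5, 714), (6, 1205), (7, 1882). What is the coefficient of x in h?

3

Write h(x) = ax^3 + bx^2 + cx + d. Substituting each data point gives a linear system:
  64a + 16b + 4c + d = 379
  125a + 25b + 5c + d = 714
  216a + 36b + 6c + d = 1205
  343a + 49b + 7c + d = 1882
Solving the system yields a = 5, b = 3, c = 3, d = -1.
So h(x) = 5x^3 + 3x^2 + 3x - 1.
The coefficient of x is 3.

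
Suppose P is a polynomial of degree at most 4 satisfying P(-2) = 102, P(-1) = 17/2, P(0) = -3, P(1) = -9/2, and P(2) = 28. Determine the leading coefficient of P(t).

Write P(t) = at^4 + bt^3 + ct^2 + dt + e. Substituting each data point gives a linear system:
  16a - 8b + 4c - 2d + e = 102
  a - b + c - d + e = 17/2
  e = -3
  a + b + c + d + e = -9/2
  16a + 8b + 4c + 2d + e = 28
Solving the system yields a = 4, b = -4, c = 1, d = -5/2, e = -3.
So P(t) = 4t⁴ - 4t³ + t² - (5/2)t - 3.
The leading coefficient is 4.

4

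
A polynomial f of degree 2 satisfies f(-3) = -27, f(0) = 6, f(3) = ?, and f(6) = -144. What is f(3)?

-33

The 3 known points determine the degree-2 polynomial uniquely.
Write f(n) = an^2 + bn + c. Substituting each data point gives a linear system:
  9a - 3b + c = -27
  c = 6
  36a + 6b + c = -144
Solving the system yields a = -4, b = -1, c = 6.
So f(n) = -4n^2 - n + 6.
Then f(3) = -33.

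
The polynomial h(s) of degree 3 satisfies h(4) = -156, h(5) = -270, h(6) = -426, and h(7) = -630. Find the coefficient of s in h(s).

1

Write h(s) = as^3 + bs^2 + cs + d. Substituting each data point gives a linear system:
  64a + 16b + 4c + d = -156
  125a + 25b + 5c + d = -270
  216a + 36b + 6c + d = -426
  343a + 49b + 7c + d = -630
Solving the system yields a = -1, b = -6, c = 1, d = 0.
So h(s) = -s^3 - 6s^2 + s.
The coefficient of s is 1.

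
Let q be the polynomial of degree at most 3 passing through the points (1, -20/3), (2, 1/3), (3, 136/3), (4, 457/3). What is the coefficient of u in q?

-6

Write q(u) = au^3 + bu^2 + cu + d. Substituting each data point gives a linear system:
  a + b + c + d = -20/3
  8a + 4b + 2c + d = 1/3
  27a + 9b + 3c + d = 136/3
  64a + 16b + 4c + d = 457/3
Solving the system yields a = 4, b = -5, c = -6, d = 1/3.
So q(u) = 4u^3 - 5u^2 - 6u + 1/3.
The coefficient of u is -6.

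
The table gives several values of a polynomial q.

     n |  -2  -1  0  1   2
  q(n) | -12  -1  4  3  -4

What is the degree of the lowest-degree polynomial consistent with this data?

Forward differences of the values at n = -2, -1, 0, 1, 2:
  q  : -12  -1  4  3  -4
  Δ  : 11  5  -1  -7
  Δ^2: -6  -6  -6
  Δ^3: 0  0
  Δ^4: 0
The second differences are constant (-6) and nonzero, while all higher differences vanish, so the minimal degree is 2.

2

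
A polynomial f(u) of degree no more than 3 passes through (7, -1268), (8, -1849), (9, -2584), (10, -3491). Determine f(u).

f(u) = -3u^3 - 5u^2 + u - 1

Write f(u) = au^3 + bu^2 + cu + d. Substituting each data point gives a linear system:
  343a + 49b + 7c + d = -1268
  512a + 64b + 8c + d = -1849
  729a + 81b + 9c + d = -2584
  1000a + 100b + 10c + d = -3491
Solving the system yields a = -3, b = -5, c = 1, d = -1.
So f(u) = -3u^3 - 5u^2 + u - 1.
Check: f(8) = -1849. ✓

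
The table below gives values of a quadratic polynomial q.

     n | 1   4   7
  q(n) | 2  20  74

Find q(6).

52

Using the Lagrange interpolation formula with nodes 1, 4, 7:
  L_0(n) = (n - 4)(n - 7) / 18
  L_1(n) = (n - 1)(n - 7) / -9
  L_2(n) = (n - 1)(n - 4) / 18
Then q(n) = 2·L_0(n) + 20·L_1(n) + 74·L_2(n).
Expanding and collecting terms gives q(n) = 2n² - 4n + 4.
Evaluating at n = 6: q(6) = 52.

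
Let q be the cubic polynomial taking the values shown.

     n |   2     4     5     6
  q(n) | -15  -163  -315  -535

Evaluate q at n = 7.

Using the Lagrange interpolation formula with nodes 2, 4, 5, 6:
  L_0(n) = (n - 4)(n - 5)(n - 6) / -24
  L_1(n) = (n - 2)(n - 5)(n - 6) / 4
  L_2(n) = (n - 2)(n - 4)(n - 6) / -3
  L_3(n) = (n - 2)(n - 4)(n - 5) / 8
Then q(n) = -15·L_0(n) - 163·L_1(n) - 315·L_2(n) - 535·L_3(n).
Expanding and collecting terms gives q(n) = -2n³ - 4n² + 6n + 5.
Evaluating at n = 7: q(7) = -835.

-835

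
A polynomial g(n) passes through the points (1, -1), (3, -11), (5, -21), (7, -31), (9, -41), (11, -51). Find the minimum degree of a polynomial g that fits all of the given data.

1

Forward differences of the values at n = 1, 3, 5, 7, 9, 11:
  g  : -1  -11  -21  -31  -41  -51
  Δ  : -10  -10  -10  -10  -10
  Δ^2: 0  0  0  0
  Δ^3: 0  0  0
  Δ^4: 0  0
  Δ^5: 0
The first differences are constant (-10) and nonzero, while all higher differences vanish, so the minimal degree is 1.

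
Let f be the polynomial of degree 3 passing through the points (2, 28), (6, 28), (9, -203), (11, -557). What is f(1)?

13

Using the Lagrange interpolation formula with nodes 2, 6, 9, 11:
  L_0(u) = (u - 6)(u - 9)(u - 11) / -252
  L_1(u) = (u - 2)(u - 9)(u - 11) / 60
  L_2(u) = (u - 2)(u - 6)(u - 11) / -42
  L_3(u) = (u - 2)(u - 6)(u - 9) / 90
Then f(u) = 28·L_0(u) + 28·L_1(u) - 203·L_2(u) - 557·L_3(u).
Expanding and collecting terms gives f(u) = -u³ + 6u² + 4u + 4.
Evaluating at u = 1: f(1) = 13.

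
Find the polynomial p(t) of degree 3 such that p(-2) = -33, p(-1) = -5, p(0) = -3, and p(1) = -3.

p(t) = 4t^3 - t^2 - 3t - 3

Using the Lagrange interpolation formula with nodes -2, -1, 0, 1:
  L_0(t) = (t + 1)t(t - 1) / -6
  L_1(t) = (t + 2)t(t - 1) / 2
  L_2(t) = (t + 2)(t + 1)(t - 1) / -2
  L_3(t) = (t + 2)(t + 1)t / 6
Then p(t) = -33·L_0(t) - 5·L_1(t) - 3·L_2(t) - 3·L_3(t).
Expanding and collecting terms gives p(t) = 4t^3 - t^2 - 3t - 3.
Check: p(-2) = -33. ✓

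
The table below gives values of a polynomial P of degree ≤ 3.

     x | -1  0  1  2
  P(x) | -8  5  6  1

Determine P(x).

Using the Lagrange interpolation formula with nodes -1, 0, 1, 2:
  L_0(x) = x(x - 1)(x - 2) / -6
  L_1(x) = (x + 1)(x - 1)(x - 2) / 2
  L_2(x) = (x + 1)x(x - 2) / -2
  L_3(x) = (x + 1)x(x - 1) / 6
Then P(x) = -8·L_0(x) + 5·L_1(x) + 6·L_2(x) + 1·L_3(x).
Expanding and collecting terms gives P(x) = x^3 - 6x^2 + 6x + 5.
Check: P(1) = 6. ✓

P(x) = x^3 - 6x^2 + 6x + 5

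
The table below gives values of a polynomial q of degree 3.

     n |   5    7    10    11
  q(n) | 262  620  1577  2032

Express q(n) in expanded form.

Using the Lagrange interpolation formula with nodes 5, 7, 10, 11:
  L_0(n) = (n - 7)(n - 10)(n - 11) / -60
  L_1(n) = (n - 5)(n - 10)(n - 11) / 24
  L_2(n) = (n - 5)(n - 7)(n - 11) / -15
  L_3(n) = (n - 5)(n - 7)(n - 10) / 24
Then q(n) = 262·L_0(n) + 620·L_1(n) + 1577·L_2(n) + 2032·L_3(n).
Expanding and collecting terms gives q(n) = n^3 + 6n^2 - 2n - 3.
Check: q(11) = 2032. ✓

q(n) = n^3 + 6n^2 - 2n - 3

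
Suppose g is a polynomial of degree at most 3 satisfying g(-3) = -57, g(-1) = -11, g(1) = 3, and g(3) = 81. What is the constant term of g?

-6

Write g(s) = as^3 + bs^2 + cs + d. Substituting each data point gives a linear system:
  -27a + 9b - 3c + d = -57
  -a + b - c + d = -11
  a + b + c + d = 3
  27a + 9b + 3c + d = 81
Solving the system yields a = 2, b = 2, c = 5, d = -6.
So g(s) = 2s^3 + 2s^2 + 5s - 6.
The constant term is -6.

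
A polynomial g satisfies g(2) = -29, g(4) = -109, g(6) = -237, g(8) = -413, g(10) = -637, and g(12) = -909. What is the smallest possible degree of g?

Divided differences on the nodes 2, 4, 6, 8, 10, 12:
  order 0: -29  -109  -237  -413  -637  -909
  order 1: -40  -64  -88  -112  -136
  order 2: -6  -6  -6  -6
  order 3: 0  0  0
  order 4: 0  0
  order 5: 0
The order-2 divided differences are all -6 (nonzero) and every higher order vanishes, so the data lies on a polynomial of degree exactly 2.

2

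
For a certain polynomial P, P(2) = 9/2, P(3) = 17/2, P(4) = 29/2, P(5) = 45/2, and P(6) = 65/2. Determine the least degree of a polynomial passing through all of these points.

Forward differences of the values at n = 2, 3, 4, 5, 6:
  P  : 9/2  17/2  29/2  45/2  65/2
  Δ  : 4  6  8  10
  Δ^2: 2  2  2
  Δ^3: 0  0
  Δ^4: 0
The second differences are constant (2) and nonzero, while all higher differences vanish, so the minimal degree is 2.

2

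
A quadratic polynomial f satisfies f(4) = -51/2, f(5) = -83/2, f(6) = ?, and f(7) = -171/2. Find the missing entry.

-123/2

On equispaced nodes a degree-2 polynomial has vanishing third forward difference, so
  - f(4) + 3·f(5) - 3·f(6) + f(7) = 0.
Substituting the known values and solving for f(6):
  -3·f(6) = 369/2
  f(6) = -123/2.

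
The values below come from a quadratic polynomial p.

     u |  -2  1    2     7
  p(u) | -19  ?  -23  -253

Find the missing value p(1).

-7

The 3 known points determine the degree-2 polynomial uniquely.
Write p(u) = au^2 + bu + c. Substituting each data point gives a linear system:
  4a - 2b + c = -19
  4a + 2b + c = -23
  49a + 7b + c = -253
Solving the system yields a = -5, b = -1, c = -1.
So p(u) = -5u^2 - u - 1.
Then p(1) = -7.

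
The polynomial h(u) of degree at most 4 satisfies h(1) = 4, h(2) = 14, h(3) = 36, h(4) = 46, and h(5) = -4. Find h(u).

Using the Lagrange interpolation formula with nodes 1, 2, 3, 4, 5:
  L_0(u) = (u - 2)(u - 3)(u - 4)(u - 5) / 24
  L_1(u) = (u - 1)(u - 3)(u - 4)(u - 5) / -6
  L_2(u) = (u - 1)(u - 2)(u - 4)(u - 5) / 4
  L_3(u) = (u - 1)(u - 2)(u - 3)(u - 5) / -6
  L_4(u) = (u - 1)(u - 2)(u - 3)(u - 4) / 24
Then h(u) = 4·L_0(u) + 14·L_1(u) + 36·L_2(u) + 46·L_3(u) - 4·L_4(u).
Expanding and collecting terms gives h(u) = -u⁴ + 6u³ - 5u² - 2u + 6.
Check: h(1) = 4. ✓

h(u) = -u^4 + 6u^3 - 5u^2 - 2u + 6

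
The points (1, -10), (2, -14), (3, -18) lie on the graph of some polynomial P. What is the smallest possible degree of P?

Forward differences of the values at u = 1, 2, 3:
  P  : -10  -14  -18
  Δ  : -4  -4
  Δ^2: 0
The first differences are constant (-4) and nonzero, while all higher differences vanish, so the minimal degree is 1.

1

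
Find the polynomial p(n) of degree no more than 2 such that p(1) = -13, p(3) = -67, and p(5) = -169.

p(n) = -6n^2 - 3n - 4

Write p(n) = an^2 + bn + c. Substituting each data point gives a linear system:
  a + b + c = -13
  9a + 3b + c = -67
  25a + 5b + c = -169
Solving the system yields a = -6, b = -3, c = -4.
So p(n) = -6n^2 - 3n - 4.
Check: p(5) = -169. ✓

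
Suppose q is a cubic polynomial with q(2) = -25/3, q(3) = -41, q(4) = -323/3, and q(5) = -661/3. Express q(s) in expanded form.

Write q(s) = as^3 + bs^2 + cs + d. Substituting each data point gives a linear system:
  8a + 4b + 2c + d = -25/3
  27a + 9b + 3c + d = -41
  64a + 16b + 4c + d = -323/3
  125a + 25b + 5c + d = -661/3
Solving the system yields a = -2, b = 1, c = 1/3, d = 3.
So q(s) = -2s³ + s² + (1/3)s + 3.
Check: q(2) = -25/3. ✓

q(s) = -2s^3 + s^2 + (1/3)s + 3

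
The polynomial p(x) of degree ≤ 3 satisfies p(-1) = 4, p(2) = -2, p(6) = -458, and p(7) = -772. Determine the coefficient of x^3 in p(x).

-3

Write p(x) = ax^3 + bx^2 + cx + d. Substituting each data point gives a linear system:
  -a + b - c + d = 4
  8a + 4b + 2c + d = -2
  216a + 36b + 6c + d = -458
  343a + 49b + 7c + d = -772
Solving the system yields a = -3, b = 5, c = 2, d = -2.
So p(x) = -3x³ + 5x² + 2x - 2.
The leading coefficient is -3.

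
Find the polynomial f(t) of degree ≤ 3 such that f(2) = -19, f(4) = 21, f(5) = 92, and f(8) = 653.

f(t) = 2t^3 - 5t^2 - 6t - 3

Using the Lagrange interpolation formula with nodes 2, 4, 5, 8:
  L_0(t) = (t - 4)(t - 5)(t - 8) / -36
  L_1(t) = (t - 2)(t - 5)(t - 8) / 8
  L_2(t) = (t - 2)(t - 4)(t - 8) / -9
  L_3(t) = (t - 2)(t - 4)(t - 5) / 72
Then f(t) = -19·L_0(t) + 21·L_1(t) + 92·L_2(t) + 653·L_3(t).
Expanding and collecting terms gives f(t) = 2t^3 - 5t^2 - 6t - 3.
Check: f(5) = 92. ✓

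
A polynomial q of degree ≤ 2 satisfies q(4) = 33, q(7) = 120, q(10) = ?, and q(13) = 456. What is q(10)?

The 3 known points determine the degree-2 polynomial uniquely.
Write q(s) = as^2 + bs + c. Substituting each data point gives a linear system:
  16a + 4b + c = 33
  49a + 7b + c = 120
  169a + 13b + c = 456
Solving the system yields a = 3, b = -4, c = 1.
So q(s) = 3s^2 - 4s + 1.
Then q(10) = 261.

261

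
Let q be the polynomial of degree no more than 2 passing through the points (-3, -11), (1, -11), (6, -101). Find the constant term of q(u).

-5

Write q(u) = au^2 + bu + c. Substituting each data point gives a linear system:
  9a - 3b + c = -11
  a + b + c = -11
  36a + 6b + c = -101
Solving the system yields a = -2, b = -4, c = -5.
So q(u) = -2u^2 - 4u - 5.
The constant term is -5.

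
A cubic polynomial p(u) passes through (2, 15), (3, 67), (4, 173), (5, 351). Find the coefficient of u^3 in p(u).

Write p(u) = au^3 + bu^2 + cu + d. Substituting each data point gives a linear system:
  8a + 4b + 2c + d = 15
  27a + 9b + 3c + d = 67
  64a + 16b + 4c + d = 173
  125a + 25b + 5c + d = 351
Solving the system yields a = 3, b = 0, c = -5, d = 1.
So p(u) = 3u^3 - 5u + 1.
The leading coefficient is 3.

3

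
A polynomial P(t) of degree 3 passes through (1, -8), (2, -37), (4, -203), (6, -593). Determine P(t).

P(t) = -2t^3 - 4t^2 - 3t + 1

Using the Lagrange interpolation formula with nodes 1, 2, 4, 6:
  L_0(t) = (t - 2)(t - 4)(t - 6) / -15
  L_1(t) = (t - 1)(t - 4)(t - 6) / 8
  L_2(t) = (t - 1)(t - 2)(t - 6) / -12
  L_3(t) = (t - 1)(t - 2)(t - 4) / 40
Then P(t) = -8·L_0(t) - 37·L_1(t) - 203·L_2(t) - 593·L_3(t).
Expanding and collecting terms gives P(t) = -2t³ - 4t² - 3t + 1.
Check: P(2) = -37. ✓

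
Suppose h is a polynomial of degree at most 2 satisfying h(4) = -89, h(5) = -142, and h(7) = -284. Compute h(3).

-48

Write h(u) = au^2 + bu + c. Substituting each data point gives a linear system:
  16a + 4b + c = -89
  25a + 5b + c = -142
  49a + 7b + c = -284
Solving the system yields a = -6, b = 1, c = 3.
So h(u) = -6u^2 + u + 3.
Then h(3) = -48.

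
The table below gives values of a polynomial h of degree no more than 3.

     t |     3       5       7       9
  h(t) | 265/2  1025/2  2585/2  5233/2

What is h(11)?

9257/2

Using the Lagrange interpolation formula with nodes 3, 5, 7, 9:
  L_0(t) = (t - 5)(t - 7)(t - 9) / -48
  L_1(t) = (t - 3)(t - 7)(t - 9) / 16
  L_2(t) = (t - 3)(t - 5)(t - 9) / -16
  L_3(t) = (t - 3)(t - 5)(t - 7) / 48
Then h(t) = 265/2·L_0(t) + 1025/2·L_1(t) + 2585/2·L_2(t) + 5233/2·L_3(t).
Expanding and collecting terms gives h(t) = 3t^3 + 5t^2 + 3t - 5/2.
Evaluating at t = 11: h(11) = 9257/2.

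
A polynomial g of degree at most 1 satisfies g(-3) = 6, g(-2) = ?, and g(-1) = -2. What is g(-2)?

On equispaced nodes a degree-1 polynomial has vanishing second forward difference, so
  g(-3) - 2·g(-2) + g(-1) = 0.
Substituting the known values and solving for g(-2):
  -2·g(-2) = -4
  g(-2) = 2.

2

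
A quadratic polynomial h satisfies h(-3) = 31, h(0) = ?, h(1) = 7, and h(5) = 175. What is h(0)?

The 3 known points determine the degree-2 polynomial uniquely.
Write h(t) = at^2 + bt + c. Substituting each data point gives a linear system:
  9a - 3b + c = 31
  a + b + c = 7
  25a + 5b + c = 175
Solving the system yields a = 6, b = 6, c = -5.
So h(t) = 6t^2 + 6t - 5.
Then h(0) = -5.

-5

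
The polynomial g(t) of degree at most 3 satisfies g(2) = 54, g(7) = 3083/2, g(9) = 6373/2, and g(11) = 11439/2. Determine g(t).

g(t) = 4t^3 + 3t^2 + (5/2)t + 5

Using the Lagrange interpolation formula with nodes 2, 7, 9, 11:
  L_0(t) = (t - 7)(t - 9)(t - 11) / -315
  L_1(t) = (t - 2)(t - 9)(t - 11) / 40
  L_2(t) = (t - 2)(t - 7)(t - 11) / -28
  L_3(t) = (t - 2)(t - 7)(t - 9) / 72
Then g(t) = 54·L_0(t) + 3083/2·L_1(t) + 6373/2·L_2(t) + 11439/2·L_3(t).
Expanding and collecting terms gives g(t) = 4t^3 + 3t^2 + (5/2)t + 5.
Check: g(7) = 3083/2. ✓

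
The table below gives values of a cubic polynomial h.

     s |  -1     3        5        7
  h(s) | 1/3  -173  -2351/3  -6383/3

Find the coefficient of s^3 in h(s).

Write h(s) = as^3 + bs^2 + cs + d. Substituting each data point gives a linear system:
  -a + b - c + d = 1/3
  27a + 9b + 3c + d = -173
  125a + 25b + 5c + d = -2351/3
  343a + 49b + 7c + d = -6383/3
Solving the system yields a = -6, b = -5/3, c = 2, d = -2.
So h(s) = -6s^3 - (5/3)s^2 + 2s - 2.
The leading coefficient is -6.

-6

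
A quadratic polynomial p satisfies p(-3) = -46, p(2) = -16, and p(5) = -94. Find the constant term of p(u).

-4

Write p(u) = au^2 + bu + c. Substituting each data point gives a linear system:
  9a - 3b + c = -46
  4a + 2b + c = -16
  25a + 5b + c = -94
Solving the system yields a = -4, b = 2, c = -4.
So p(u) = -4u^2 + 2u - 4.
The constant term is -4.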